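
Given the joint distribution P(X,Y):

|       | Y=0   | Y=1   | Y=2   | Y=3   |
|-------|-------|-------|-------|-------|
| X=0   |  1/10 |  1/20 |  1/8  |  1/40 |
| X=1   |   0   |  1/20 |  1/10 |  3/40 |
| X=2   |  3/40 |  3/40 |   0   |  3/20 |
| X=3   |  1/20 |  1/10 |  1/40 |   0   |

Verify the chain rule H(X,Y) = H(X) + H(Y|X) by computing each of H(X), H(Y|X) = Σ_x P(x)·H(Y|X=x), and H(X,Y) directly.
H(X) = 1.9664 bits, H(Y|X) = 1.5709 bits, H(X,Y) = 3.5373 bits

Marginal of X (row sums):
  P(X=0) = 1/10 + 1/20 + 1/8 + 1/40 = 3/10
  P(X=1) = 0 + 1/20 + 1/10 + 3/40 = 9/40
  P(X=2) = 3/40 + 3/40 + 0 + 3/20 = 3/10
  P(X=3) = 1/20 + 1/10 + 1/40 + 0 = 7/40
H(X) = -[(3/10)·log₂(3/10) + (9/40)·log₂(9/40) + (3/10)·log₂(3/10) + (7/40)·log₂(7/40)]
  = 0.52109 + 0.48420 + 0.52109 + 0.44005 = 1.9664 bits

H(Y|X) = Σ_x P(x)·H(Y|X=x):
  X=0: P(X=0) = 3/10, P(Y|X=0) = (1/3, 1/6, 5/12, 1/12) → H(Y|X=0) = 1.78416
  X=1: P(X=1) = 9/40, P(Y|X=1) = (0, 2/9, 4/9, 1/3) → H(Y|X=1) = 1.53049
  X=2: P(X=2) = 3/10, P(Y|X=2) = (1/4, 1/4, 0, 1/2) → H(Y|X=2) = 1.50000
  X=3: P(X=3) = 7/40, P(Y|X=3) = (2/7, 4/7, 1/7, 0) → H(Y|X=3) = 1.37878
H(Y|X) = (3/10)·1.78416 + (9/40)·1.53049 + (3/10)·1.50000 + (7/40)·1.37878 = 1.5709 bits

H(X,Y) = -Σ_{x,y} P(x,y) log₂ P(x,y). Per-cell terms -P(x,y)·log₂P(x,y):
  X=0: 0.33219, 0.21610, 0.37500, 0.13305
  X=1: 0.00000, 0.21610, 0.33219, 0.28027
  X=2: 0.28027, 0.28027, 0.00000, 0.41054
  X=3: 0.21610, 0.33219, 0.13305, 0.00000
  (cells with P = 0 contribute 0)
Sum of the 16 terms: H(X,Y) = 3.5373 bits

Chain rule check:
  H(X) + H(Y|X) = 1.9664 + 1.5709 = 3.5373 bits
  H(X,Y) = 3.5373 bits
✓ Chain rule verified.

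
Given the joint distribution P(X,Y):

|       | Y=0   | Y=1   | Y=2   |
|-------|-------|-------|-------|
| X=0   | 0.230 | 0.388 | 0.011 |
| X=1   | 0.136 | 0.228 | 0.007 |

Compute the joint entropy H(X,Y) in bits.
2.0171 bits

H(X,Y) = -Σ_{x,y} P(x,y) log₂ P(x,y). Per-cell terms -P(x,y)·log₂P(x,y):
  X=0: 0.48767, 0.52996, 0.07157
  X=1: 0.39145, 0.48630, 0.05011
Sum of the 6 terms: H(X,Y) = 2.0171 bits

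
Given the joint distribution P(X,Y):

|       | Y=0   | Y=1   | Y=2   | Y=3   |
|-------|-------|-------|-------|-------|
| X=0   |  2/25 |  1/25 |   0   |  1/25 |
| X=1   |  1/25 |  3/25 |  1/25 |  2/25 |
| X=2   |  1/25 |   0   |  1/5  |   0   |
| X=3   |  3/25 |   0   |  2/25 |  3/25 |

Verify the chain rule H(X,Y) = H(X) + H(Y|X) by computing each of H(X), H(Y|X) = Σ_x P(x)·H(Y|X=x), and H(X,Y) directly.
H(X) = 1.9574 bits, H(Y|X) = 1.4115 bits, H(X,Y) = 3.3689 bits

Marginal of X (row sums):
  P(X=0) = 2/25 + 1/25 + 0 + 1/25 = 4/25
  P(X=1) = 1/25 + 3/25 + 1/25 + 2/25 = 7/25
  P(X=2) = 1/25 + 0 + 1/5 + 0 = 6/25
  P(X=3) = 3/25 + 0 + 2/25 + 3/25 = 8/25
H(X) = -[(4/25)·log₂(4/25) + (7/25)·log₂(7/25) + (6/25)·log₂(6/25) + (8/25)·log₂(8/25)]
  = 0.42302 + 0.51422 + 0.49413 + 0.52603 = 1.9574 bits

H(Y|X) = Σ_x P(x)·H(Y|X=x):
  X=0: P(X=0) = 4/25, P(Y|X=0) = (1/2, 1/4, 0, 1/4) → H(Y|X=0) = 1.50000
  X=1: P(X=1) = 7/25, P(Y|X=1) = (1/7, 3/7, 1/7, 2/7) → H(Y|X=1) = 1.84237
  X=2: P(X=2) = 6/25, P(Y|X=2) = (1/6, 0, 5/6, 0) → H(Y|X=2) = 0.65002
  X=3: P(X=3) = 8/25, P(Y|X=3) = (3/8, 0, 1/4, 3/8) → H(Y|X=3) = 1.56128
H(Y|X) = (4/25)·1.50000 + (7/25)·1.84237 + (6/25)·0.65002 + (8/25)·1.56128 = 1.4115 bits

H(X,Y) = -Σ_{x,y} P(x,y) log₂ P(x,y). Per-cell terms -P(x,y)·log₂P(x,y):
  X=0: 0.29151, 0.18575, 0.00000, 0.18575
  X=1: 0.18575, 0.36707, 0.18575, 0.29151
  X=2: 0.18575, 0.00000, 0.46439, 0.00000
  X=3: 0.36707, 0.00000, 0.29151, 0.36707
  (cells with P = 0 contribute 0)
Sum of the 16 terms: H(X,Y) = 3.3689 bits

Chain rule check:
  H(X) + H(Y|X) = 1.9574 + 1.4115 = 3.3689 bits
  H(X,Y) = 3.3689 bits
✓ Chain rule verified.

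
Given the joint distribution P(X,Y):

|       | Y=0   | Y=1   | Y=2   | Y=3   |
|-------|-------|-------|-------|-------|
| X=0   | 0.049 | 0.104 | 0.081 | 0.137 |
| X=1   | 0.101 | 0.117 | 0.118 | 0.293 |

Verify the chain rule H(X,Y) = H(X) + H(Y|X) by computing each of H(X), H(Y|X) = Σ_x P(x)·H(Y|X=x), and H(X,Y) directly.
H(X) = 0.9514 bits, H(Y|X) = 1.8669 bits, H(X,Y) = 2.8183 bits

Marginal of X (row sums):
  P(X=0) = 0.049 + 0.104 + 0.081 + 0.137 = 0.371
  P(X=1) = 0.101 + 0.117 + 0.118 + 0.293 = 0.629
H(X) = -[0.371·log₂(0.371) + 0.629·log₂(0.629)]
  = 0.53072 + 0.42072 = 0.9514 bits

H(Y|X) = Σ_x P(x)·H(Y|X=x):
  X=0: P(X=0) = 0.371, P(Y|X=0) = (7/53, 104/371, 81/371, 137/371) → H(Y|X=0) = 1.91014
  X=1: P(X=1) = 0.629, P(Y|X=1) = (101/629, 117/629, 118/629, 293/629) → H(Y|X=1) = 1.84139
H(Y|X) = 0.371·1.91014 + 0.629·1.84139 = 1.8669 bits

H(X,Y) = -Σ_{x,y} P(x,y) log₂ P(x,y). Per-cell terms -P(x,y)·log₂P(x,y):
  X=0: 0.21320, 0.33960, 0.29370, 0.39288
  X=1: 0.33406, 0.36216, 0.36381, 0.51891
Sum of the 8 terms: H(X,Y) = 2.8183 bits

Chain rule check:
  H(X) + H(Y|X) = 0.9514 + 1.8669 = 2.8183 bits
  H(X,Y) = 2.8183 bits
✓ Chain rule verified.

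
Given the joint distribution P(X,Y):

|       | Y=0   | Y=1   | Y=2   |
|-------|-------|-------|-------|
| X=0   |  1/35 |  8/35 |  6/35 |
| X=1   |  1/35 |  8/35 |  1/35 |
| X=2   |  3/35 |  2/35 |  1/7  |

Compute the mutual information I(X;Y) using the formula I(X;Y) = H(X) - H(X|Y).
0.1906 bits

I(X;Y) = H(X) - H(X|Y)

Marginal of X (row sums):
  P(X=0) = 1/35 + 8/35 + 6/35 = 3/7
  P(X=1) = 1/35 + 8/35 + 1/35 = 2/7
  P(X=2) = 3/35 + 2/35 + 1/7 = 2/7
H(X) = -[(3/7)·log₂(3/7) + (2/7)·log₂(2/7) + (2/7)·log₂(2/7)]
  = 0.5239 + 0.5164 + 0.5164 = 1.5567 bits

Marginal of Y (column sums):
  P(Y=0) = 1/35 + 1/35 + 3/35 = 1/7
  P(Y=1) = 8/35 + 8/35 + 2/35 = 18/35
  P(Y=2) = 6/35 + 1/35 + 1/7 = 12/35
H(X|Y) = Σ_y P(y)·H(X|Y=y):
  Y=0: P(Y=0) = 1/7, P(X|Y=0) = (1/5, 1/5, 3/5) → H(X|Y=0) = 1.3710
  Y=1: P(Y=1) = 18/35, P(X|Y=1) = (4/9, 4/9, 1/9) → H(X|Y=1) = 1.3921
  Y=2: P(Y=2) = 12/35, P(X|Y=2) = (1/2, 1/12, 5/12) → H(X|Y=2) = 1.3250
H(X|Y) = (1/7)·1.3710 + (18/35)·1.3921 + (12/35)·1.3250 = 1.3661 bits

I(X;Y) = H(X) - H(X|Y) = 1.5567 - 1.3661 = 0.1906 bits

Cross-check via I(X;Y) = H(X) + H(Y) - H(X,Y): computing H(Y) from the column sums and H(X,Y) from the 9 cells in the same way gives H(Y) = 1.4239 bits and H(X,Y) = 2.7900 bits, so
I(X;Y) = 1.5567 + 1.4239 - 2.7900 = 0.1906 bits ✓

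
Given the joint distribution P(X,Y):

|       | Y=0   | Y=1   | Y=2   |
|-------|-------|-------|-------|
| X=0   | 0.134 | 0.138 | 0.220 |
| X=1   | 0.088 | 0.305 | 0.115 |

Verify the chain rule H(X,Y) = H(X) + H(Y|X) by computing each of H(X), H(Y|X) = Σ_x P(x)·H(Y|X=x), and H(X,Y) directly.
H(X) = 0.9998 bits, H(Y|X) = 1.4535 bits, H(X,Y) = 2.4533 bits

Marginal of X (row sums):
  P(X=0) = 0.134 + 0.138 + 0.220 = 0.492
  P(X=1) = 0.088 + 0.305 + 0.115 = 0.508
H(X) = -[0.492·log₂(0.492) + 0.508·log₂(0.508)]
  = 0.50345 + 0.49637 = 0.9998 bits

H(Y|X) = Σ_x P(x)·H(Y|X=x):
  X=0: P(X=0) = 0.492, P(Y|X=0) = (67/246, 23/82, 55/123) → H(Y|X=0) = 1.54469
  X=1: P(X=1) = 0.508, P(Y|X=1) = (22/127, 305/508, 115/508) → H(Y|X=1) = 1.36521
H(Y|X) = 0.492·1.54469 + 0.508·1.36521 = 1.4535 bits

H(X,Y) = -Σ_{x,y} P(x,y) log₂ P(x,y). Per-cell terms -P(x,y)·log₂P(x,y):
  X=0: 0.38856, 0.39430, 0.48057
  X=1: 0.30856, 0.52250, 0.35883
Sum of the 6 terms: H(X,Y) = 2.4533 bits

Chain rule check:
  H(X) + H(Y|X) = 0.9998 + 1.4535 = 2.4533 bits
  H(X,Y) = 2.4533 bits
✓ Chain rule verified.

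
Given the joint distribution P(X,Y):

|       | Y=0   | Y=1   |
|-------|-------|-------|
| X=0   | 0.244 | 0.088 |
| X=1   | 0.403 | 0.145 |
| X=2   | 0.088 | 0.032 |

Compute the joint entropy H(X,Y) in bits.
2.2049 bits

H(X,Y) = -Σ_{x,y} P(x,y) log₂ P(x,y). Per-cell terms -P(x,y)·log₂P(x,y):
  X=0: 0.49655, 0.30856
  X=1: 0.52839, 0.40395
  X=2: 0.30856, 0.15891
Sum of the 6 terms: H(X,Y) = 2.2049 bits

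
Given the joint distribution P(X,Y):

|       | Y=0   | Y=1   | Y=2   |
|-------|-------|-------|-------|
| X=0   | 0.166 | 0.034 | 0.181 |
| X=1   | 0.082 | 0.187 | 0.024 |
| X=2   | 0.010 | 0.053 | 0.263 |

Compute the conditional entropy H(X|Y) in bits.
1.1887 bits

H(X|Y) = H(X,Y) - H(Y)

H(X,Y) = -Σ_{x,y} P(x,y) log₂ P(x,y). Per-cell terms -P(x,y)·log₂P(x,y):
  X=0: 0.43006, 0.16586, 0.44633
  X=1: 0.29588, 0.45233, 0.12914
  X=2: 0.06644, 0.22461, 0.50677
Sum of the 9 terms: H(X,Y) = 2.7174 bits

Marginal of Y (column sums):
  P(Y=0) = 0.166 + 0.082 + 0.010 = 0.258
  P(Y=1) = 0.034 + 0.187 + 0.053 = 0.274
  P(Y=2) = 0.181 + 0.024 + 0.263 = 0.468
H(Y) = -[0.258·log₂(0.258) + 0.274·log₂(0.274) + 0.468·log₂(0.468)]
  = 0.50428 + 0.51176 + 0.51266 = 1.5287 bits

H(X|Y) = H(X,Y) - H(Y) = 2.7174 - 1.5287 = 1.1887 bits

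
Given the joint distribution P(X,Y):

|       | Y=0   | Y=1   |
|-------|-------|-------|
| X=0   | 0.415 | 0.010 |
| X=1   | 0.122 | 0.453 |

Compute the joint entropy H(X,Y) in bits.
1.4808 bits

H(X,Y) = -Σ_{x,y} P(x,y) log₂ P(x,y). Per-cell terms -P(x,y)·log₂P(x,y):
  X=0: 0.5266, 0.0664
  X=1: 0.3703, 0.5175
Sum of the 4 terms: H(X,Y) = 1.4808 bits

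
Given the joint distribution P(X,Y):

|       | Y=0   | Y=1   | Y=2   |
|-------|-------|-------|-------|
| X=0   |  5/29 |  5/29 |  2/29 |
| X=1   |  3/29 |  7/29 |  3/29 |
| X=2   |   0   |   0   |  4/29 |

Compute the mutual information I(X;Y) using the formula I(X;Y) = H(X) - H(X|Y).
0.2961 bits

I(X;Y) = H(X) - H(X|Y)

Marginal of X (row sums):
  P(X=0) = 5/29 + 5/29 + 2/29 = 12/29
  P(X=1) = 3/29 + 7/29 + 3/29 = 13/29
  P(X=2) = 0 + 0 + 4/29 = 4/29
H(X) = -[(12/29)·log₂(12/29) + (13/29)·log₂(13/29) + (4/29)·log₂(4/29)]
  = 0.526766 + 0.518898 + 0.394204 = 1.43987 bits

Marginal of Y (column sums):
  P(Y=0) = 5/29 + 3/29 + 0 = 8/29
  P(Y=1) = 5/29 + 7/29 + 0 = 12/29
  P(Y=2) = 2/29 + 3/29 + 4/29 = 9/29
H(X|Y) = Σ_y P(y)·H(X|Y=y):
  Y=0: P(Y=0) = 8/29, P(X|Y=0) = (5/8, 3/8, 0) → H(X|Y=0) = 0.954434
  Y=1: P(Y=1) = 12/29, P(X|Y=1) = (5/12, 7/12, 0) → H(X|Y=1) = 0.979869
  Y=2: P(Y=2) = 9/29, P(X|Y=2) = (2/9, 1/3, 4/9) → H(X|Y=2) = 1.530493
H(X|Y) = (8/29)·0.954434 + (12/29)·0.979869 + (9/29)·1.530493 = 1.14374 bits

I(X;Y) = H(X) - H(X|Y) = 1.43987 - 1.14374 = 0.2961 bits

Cross-check via I(X;Y) = H(X) + H(Y) - H(X,Y): computing H(Y) from the column sums and H(X,Y) from the 9 cells in the same way gives H(Y) = 1.56319 bits and H(X,Y) = 2.70693 bits, so
I(X;Y) = 1.43987 + 1.56319 - 2.70693 = 0.2961 bits ✓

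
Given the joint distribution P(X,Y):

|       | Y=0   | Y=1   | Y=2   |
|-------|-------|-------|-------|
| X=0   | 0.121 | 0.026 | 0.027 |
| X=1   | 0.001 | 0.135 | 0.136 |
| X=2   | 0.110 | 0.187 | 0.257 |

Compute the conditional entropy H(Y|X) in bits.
1.3222 bits

H(Y|X) = H(X,Y) - H(X)

H(X,Y) = -Σ_{x,y} P(x,y) log₂ P(x,y). Per-cell terms -P(x,y)·log₂P(x,y):
  X=0: 0.36868, 0.13690, 0.14069
  X=1: 0.00997, 0.39001, 0.39145
  X=2: 0.35029, 0.45233, 0.50376
Sum of the 9 terms: H(X,Y) = 2.7441 bits

Marginal of X (row sums):
  P(X=0) = 0.121 + 0.026 + 0.027 = 0.174
  P(X=1) = 0.001 + 0.135 + 0.136 = 0.272
  P(X=2) = 0.110 + 0.187 + 0.257 = 0.554
H(X) = -[0.174·log₂(0.174) + 0.272·log₂(0.272) + 0.554·log₂(0.554)]
  = 0.43897 + 0.51090 + 0.47203 = 1.4219 bits

H(Y|X) = H(X,Y) - H(X) = 2.7441 - 1.4219 = 1.3222 bits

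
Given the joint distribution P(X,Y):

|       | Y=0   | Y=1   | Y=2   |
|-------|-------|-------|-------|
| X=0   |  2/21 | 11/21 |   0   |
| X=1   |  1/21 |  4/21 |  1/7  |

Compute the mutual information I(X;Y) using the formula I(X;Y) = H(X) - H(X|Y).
0.2299 bits

I(X;Y) = H(X) - H(X|Y)

Marginal of X (row sums):
  P(X=0) = 2/21 + 11/21 + 0 = 13/21
  P(X=1) = 1/21 + 4/21 + 1/7 = 8/21
H(X) = -[(13/21)·log₂(13/21) + (8/21)·log₂(8/21)]
  = 0.4283 + 0.5304 = 0.9587 bits

Marginal of Y (column sums):
  P(Y=0) = 2/21 + 1/21 = 1/7
  P(Y=1) = 11/21 + 4/21 = 5/7
  P(Y=2) = 0 + 1/7 = 1/7
H(X|Y) = Σ_y P(y)·H(X|Y=y):
  Y=0: P(Y=0) = 1/7, P(X|Y=0) = (2/3, 1/3) → H(X|Y=0) = 0.9183
  Y=1: P(Y=1) = 5/7, P(X|Y=1) = (11/15, 4/15) → H(X|Y=1) = 0.8366
  Y=2: P(Y=2) = 1/7, P(X|Y=2) = (0, 1) → H(X|Y=2) = 0.0000
H(X|Y) = (1/7)·0.9183 + (5/7)·0.8366 + (1/7)·0.0000 = 0.7288 bits

I(X;Y) = H(X) - H(X|Y) = 0.9587 - 0.7288 = 0.2299 bits

Cross-check via I(X;Y) = H(X) + H(Y) - H(X,Y): computing H(Y) from the column sums and H(X,Y) from the 6 cells in the same way gives H(Y) = 1.1488 bits and H(X,Y) = 1.8776 bits, so
I(X;Y) = 0.9587 + 1.1488 - 1.8776 = 0.2299 bits ✓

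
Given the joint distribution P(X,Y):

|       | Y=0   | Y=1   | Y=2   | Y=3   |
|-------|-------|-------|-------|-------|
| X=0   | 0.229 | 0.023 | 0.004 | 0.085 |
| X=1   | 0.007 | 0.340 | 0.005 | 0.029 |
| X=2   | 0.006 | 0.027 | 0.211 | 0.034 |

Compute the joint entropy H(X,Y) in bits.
2.5364 bits

H(X,Y) = -Σ_{x,y} P(x,y) log₂ P(x,y). Per-cell terms -P(x,y)·log₂P(x,y):
  X=0: 0.48699, 0.12517, 0.03186, 0.30229
  X=1: 0.05011, 0.52917, 0.03822, 0.14813
  X=2: 0.04428, 0.14069, 0.47363, 0.16586
Sum of the 12 terms: H(X,Y) = 2.5364 bits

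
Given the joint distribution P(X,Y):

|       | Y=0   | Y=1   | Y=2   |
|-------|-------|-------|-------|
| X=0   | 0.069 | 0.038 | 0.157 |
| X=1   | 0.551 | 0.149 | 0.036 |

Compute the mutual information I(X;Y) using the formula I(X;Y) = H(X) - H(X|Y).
0.2502 bits

I(X;Y) = H(X) - H(X|Y)

Marginal of X (row sums):
  P(X=0) = 0.069 + 0.038 + 0.157 = 0.264
  P(X=1) = 0.551 + 0.149 + 0.036 = 0.736
H(X) = -[0.264·log₂(0.264) + 0.736·log₂(0.736)]
  = 0.5072 + 0.3255 = 0.8327 bits

Marginal of Y (column sums):
  P(Y=0) = 0.069 + 0.551 = 0.620
  P(Y=1) = 0.038 + 0.149 = 0.187
  P(Y=2) = 0.157 + 0.036 = 0.193
H(X|Y) = Σ_y P(y)·H(X|Y=y):
  Y=0: P(Y=0) = 0.620, P(X|Y=0) = (69/620, 551/620) → H(X|Y=0) = 0.5038
  Y=1: P(Y=1) = 0.187, P(X|Y=1) = (38/187, 149/187) → H(X|Y=1) = 0.7283
  Y=2: P(Y=2) = 0.193, P(X|Y=2) = (157/193, 36/193) → H(X|Y=2) = 0.6942
H(X|Y) = 0.620·0.5038 + 0.187·0.7283 + 0.193·0.6942 = 0.5825 bits

I(X;Y) = H(X) - H(X|Y) = 0.8327 - 0.5825 = 0.2502 bits

Cross-check via I(X;Y) = H(X) + H(Y) - H(X,Y): computing H(Y) from the column sums and H(X,Y) from the 6 cells in the same way gives H(Y) = 1.3380 bits and H(X,Y) = 1.9205 bits, so
I(X;Y) = 0.8327 + 1.3380 - 1.9205 = 0.2502 bits ✓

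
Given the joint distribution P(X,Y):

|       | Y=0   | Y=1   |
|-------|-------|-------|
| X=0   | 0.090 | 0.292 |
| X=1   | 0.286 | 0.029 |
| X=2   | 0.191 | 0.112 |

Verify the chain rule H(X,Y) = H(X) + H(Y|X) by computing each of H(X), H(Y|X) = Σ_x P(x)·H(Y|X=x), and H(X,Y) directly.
H(X) = 1.5773 bits, H(Y|X) = 0.7285 bits, H(X,Y) = 2.3058 bits

Marginal of X (row sums):
  P(X=0) = 0.090 + 0.292 = 0.382
  P(X=1) = 0.286 + 0.029 = 0.315
  P(X=2) = 0.191 + 0.112 = 0.303
H(X) = -[0.382·log₂(0.382) + 0.315·log₂(0.315) + 0.303·log₂(0.303)]
  = 0.53035 + 0.52497 + 0.52195 = 1.5773 bits

H(Y|X) = Σ_x P(x)·H(Y|X=x):
  X=0: P(X=0) = 0.382, P(Y|X=0) = (45/191, 146/191) → H(Y|X=0) = 0.78765
  X=1: P(X=1) = 0.315, P(Y|X=1) = (286/315, 29/315) → H(Y|X=1) = 0.44332
  X=2: P(X=2) = 0.303, P(Y|X=2) = (191/303, 112/303) → H(Y|X=2) = 0.95039
H(Y|X) = 0.382·0.78765 + 0.315·0.44332 + 0.303·0.95039 = 0.7285 bits

H(X,Y) = -Σ_{x,y} P(x,y) log₂ P(x,y). Per-cell terms -P(x,y)·log₂P(x,y):
  X=0: 0.31265, 0.51858
  X=1: 0.51649, 0.14813
  X=2: 0.45618, 0.35374
Sum of the 6 terms: H(X,Y) = 2.3058 bits

Chain rule check:
  H(X) + H(Y|X) = 1.5773 + 0.7285 = 2.3058 bits
  H(X,Y) = 2.3058 bits
✓ Chain rule verified.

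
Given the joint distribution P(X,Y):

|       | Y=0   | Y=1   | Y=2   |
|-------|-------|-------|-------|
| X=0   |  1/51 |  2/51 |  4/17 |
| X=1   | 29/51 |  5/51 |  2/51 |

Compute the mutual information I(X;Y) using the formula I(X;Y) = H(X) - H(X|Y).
0.4691 bits

I(X;Y) = H(X) - H(X|Y)

Marginal of X (row sums):
  P(X=0) = 1/51 + 2/51 + 4/17 = 5/17
  P(X=1) = 29/51 + 5/51 + 2/51 = 12/17
H(X) = -[(5/17)·log₂(5/17) + (12/17)·log₂(12/17)]
  = 0.51927 + 0.35471 = 0.87398 bits

Marginal of Y (column sums):
  P(Y=0) = 1/51 + 29/51 = 10/17
  P(Y=1) = 2/51 + 5/51 = 7/51
  P(Y=2) = 4/17 + 2/51 = 14/51
H(X|Y) = Σ_y P(y)·H(X|Y=y):
  Y=0: P(Y=0) = 10/17, P(X|Y=0) = (1/30, 29/30) → H(X|Y=0) = 0.21084
  Y=1: P(Y=1) = 7/51, P(X|Y=1) = (2/7, 5/7) → H(X|Y=1) = 0.86312
  Y=2: P(Y=2) = 14/51, P(X|Y=2) = (6/7, 1/7) → H(X|Y=2) = 0.59167
H(X|Y) = (10/17)·0.21084 + (7/51)·0.86312 + (14/51)·0.59167 = 0.40491 bits

I(X;Y) = H(X) - H(X|Y) = 0.87398 - 0.40491 = 0.4691 bits

Cross-check via I(X;Y) = H(X) + H(Y) - H(X,Y): computing H(Y) from the column sums and H(X,Y) from the 6 cells in the same way gives H(Y) = 1.35554 bits and H(X,Y) = 1.76045 bits, so
I(X;Y) = 0.87398 + 1.35554 - 1.76045 = 0.4691 bits ✓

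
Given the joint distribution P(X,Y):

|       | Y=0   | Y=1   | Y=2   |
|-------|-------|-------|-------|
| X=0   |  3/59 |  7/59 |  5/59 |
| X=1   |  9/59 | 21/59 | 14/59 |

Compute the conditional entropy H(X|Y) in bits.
0.8178 bits

H(X|Y) = H(X,Y) - H(Y)

H(X,Y) = -Σ_{x,y} P(x,y) log₂ P(x,y). Per-cell terms -P(x,y)·log₂P(x,y):
  X=0: 0.218526, 0.364865, 0.301756
  X=1: 0.413804, 0.530455, 0.492441
Sum of the 6 terms: H(X,Y) = 2.321847 bits

Marginal of Y (column sums):
  P(Y=0) = 3/59 + 9/59 = 12/59
  P(Y=1) = 7/59 + 21/59 = 28/59
  P(Y=2) = 5/59 + 14/59 = 19/59
H(Y) = -[(12/59)·log₂(12/59) + (28/59)·log₂(28/59) + (19/59)·log₂(19/59)]
  = 0.467325 + 0.510306 + 0.526434 = 1.504065 bits

H(X|Y) = H(X,Y) - H(Y) = 2.321847 - 1.504065 = 0.8178 bits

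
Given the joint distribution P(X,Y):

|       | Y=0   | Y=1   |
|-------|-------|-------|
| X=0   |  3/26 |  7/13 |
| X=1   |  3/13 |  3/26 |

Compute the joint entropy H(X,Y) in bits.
1.6880 bits

H(X,Y) = -Σ_{x,y} P(x,y) log₂ P(x,y). Per-cell terms -P(x,y)·log₂P(x,y):
  X=0: 0.35948, 0.48089
  X=1: 0.48819, 0.35948
Sum of the 4 terms: H(X,Y) = 1.6880 bits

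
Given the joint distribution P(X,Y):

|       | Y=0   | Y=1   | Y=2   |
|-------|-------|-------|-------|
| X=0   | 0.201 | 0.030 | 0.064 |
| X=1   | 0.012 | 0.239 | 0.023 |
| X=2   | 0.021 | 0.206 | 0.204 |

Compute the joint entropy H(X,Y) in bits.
2.6205 bits

H(X,Y) = -Σ_{x,y} P(x,y) log₂ P(x,y). Per-cell terms -P(x,y)·log₂P(x,y):
  X=0: 0.4653, 0.1518, 0.2538
  X=1: 0.0766, 0.4935, 0.1252
  X=2: 0.1170, 0.4695, 0.4678
Sum of the 9 terms: H(X,Y) = 2.6205 bits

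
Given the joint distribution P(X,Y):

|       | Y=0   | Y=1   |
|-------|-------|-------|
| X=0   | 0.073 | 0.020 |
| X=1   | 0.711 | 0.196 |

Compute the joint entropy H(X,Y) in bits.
1.1992 bits

H(X,Y) = -Σ_{x,y} P(x,y) log₂ P(x,y). Per-cell terms -P(x,y)·log₂P(x,y):
  X=0: 0.2756, 0.1129
  X=1: 0.3499, 0.4608
Sum of the 4 terms: H(X,Y) = 1.1992 bits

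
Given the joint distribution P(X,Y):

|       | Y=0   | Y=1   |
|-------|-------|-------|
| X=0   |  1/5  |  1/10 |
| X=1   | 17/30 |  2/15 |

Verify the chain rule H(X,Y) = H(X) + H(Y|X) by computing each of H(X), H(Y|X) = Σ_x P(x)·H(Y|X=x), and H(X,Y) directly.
H(X) = 0.8813 bits, H(Y|X) = 0.7672 bits, H(X,Y) = 1.6485 bits

Marginal of X (row sums):
  P(X=0) = 1/5 + 1/10 = 3/10
  P(X=1) = 17/30 + 2/15 = 7/10
H(X) = -[(3/10)·log₂(3/10) + (7/10)·log₂(7/10)]
  = 0.5211 + 0.3602 = 0.8813 bits

H(Y|X) = Σ_x P(x)·H(Y|X=x):
  X=0: P(X=0) = 3/10, P(Y|X=0) = (2/3, 1/3) → H(Y|X=0) = 0.9183
  X=1: P(X=1) = 7/10, P(Y|X=1) = (17/21, 4/21) → H(Y|X=1) = 0.7025
H(Y|X) = (3/10)·0.9183 + (7/10)·0.7025 = 0.7672 bits

H(X,Y) = -Σ_{x,y} P(x,y) log₂ P(x,y). Per-cell terms -P(x,y)·log₂P(x,y):
  X=0: 0.4644, 0.3322
  X=1: 0.4643, 0.3876
Sum of the 4 terms: H(X,Y) = 1.6485 bits

Chain rule check:
  H(X) + H(Y|X) = 0.8813 + 0.7672 = 1.6485 bits
  H(X,Y) = 1.6485 bits
✓ Chain rule verified.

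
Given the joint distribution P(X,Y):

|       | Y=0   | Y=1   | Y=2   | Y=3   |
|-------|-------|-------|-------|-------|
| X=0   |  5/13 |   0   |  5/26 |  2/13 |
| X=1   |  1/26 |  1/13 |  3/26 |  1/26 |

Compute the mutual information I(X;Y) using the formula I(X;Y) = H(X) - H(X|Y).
0.2219 bits

I(X;Y) = H(X) - H(X|Y)

Marginal of X (row sums):
  P(X=0) = 5/13 + 0 + 5/26 + 2/13 = 19/26
  P(X=1) = 1/26 + 1/13 + 3/26 + 1/26 = 7/26
H(X) = -[(19/26)·log₂(19/26) + (7/26)·log₂(7/26)]
  = 0.33068 + 0.50968 = 0.84036 bits

Marginal of Y (column sums):
  P(Y=0) = 5/13 + 1/26 = 11/26
  P(Y=1) = 0 + 1/13 = 1/13
  P(Y=2) = 5/26 + 3/26 = 4/13
  P(Y=3) = 2/13 + 1/26 = 5/26
H(X|Y) = Σ_y P(y)·H(X|Y=y):
  Y=0: P(Y=0) = 11/26, P(X|Y=0) = (10/11, 1/11) → H(X|Y=0) = 0.43950
  Y=1: P(Y=1) = 1/13, P(X|Y=1) = (0, 1) → H(X|Y=1) = 0.00000
  Y=2: P(Y=2) = 4/13, P(X|Y=2) = (5/8, 3/8) → H(X|Y=2) = 0.95443
  Y=3: P(Y=3) = 5/26, P(X|Y=3) = (4/5, 1/5) → H(X|Y=3) = 0.72193
H(X|Y) = (11/26)·0.43950 + (1/13)·0.00000 + (4/13)·0.95443 + (5/26)·0.72193 = 0.61845 bits

I(X;Y) = H(X) - H(X|Y) = 0.84036 - 0.61845 = 0.2219 bits

Cross-check via I(X;Y) = H(X) + H(Y) - H(X,Y): computing H(Y) from the column sums and H(X,Y) from the 8 cells in the same way gives H(Y) = 1.79031 bits and H(X,Y) = 2.40875 bits, so
I(X;Y) = 0.84036 + 1.79031 - 2.40875 = 0.2219 bits ✓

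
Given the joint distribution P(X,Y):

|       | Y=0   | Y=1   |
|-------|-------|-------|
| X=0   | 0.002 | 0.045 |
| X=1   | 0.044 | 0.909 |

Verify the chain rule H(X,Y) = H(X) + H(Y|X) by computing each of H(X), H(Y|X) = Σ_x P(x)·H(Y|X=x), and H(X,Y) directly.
H(X) = 0.2735 bits, H(Y|X) = 0.2691 bits, H(X,Y) = 0.5427 bits

Marginal of X (row sums):
  P(X=0) = 0.002 + 0.045 = 0.047
  P(X=1) = 0.044 + 0.909 = 0.953
H(X) = -[0.047·log₂(0.047) + 0.953·log₂(0.953)]
  = 0.20733 + 0.06619 = 0.2735 bits

H(Y|X) = Σ_x P(x)·H(Y|X=x):
  X=0: P(X=0) = 0.047, P(Y|X=0) = (2/47, 45/47) → H(Y|X=0) = 0.25388
  X=1: P(X=1) = 0.953, P(Y|X=1) = (44/953, 909/953) → H(Y|X=1) = 0.26990
H(Y|X) = 0.047·0.25388 + 0.953·0.26990 = 0.2691 bits

H(X,Y) = -Σ_{x,y} P(x,y) log₂ P(x,y). Per-cell terms -P(x,y)·log₂P(x,y):
  X=0: 0.01793, 0.20133
  X=1: 0.19828, 0.12512
Sum of the 4 terms: H(X,Y) = 0.5427 bits

Chain rule check:
  H(X) + H(Y|X) = 0.2735 + 0.2691 = 0.5426 bits
  H(X,Y) = 0.5427 bits
✓ Chain rule verified (Δ = 0.0001 is 4-dp rounding noise: each of the three values was rounded independently).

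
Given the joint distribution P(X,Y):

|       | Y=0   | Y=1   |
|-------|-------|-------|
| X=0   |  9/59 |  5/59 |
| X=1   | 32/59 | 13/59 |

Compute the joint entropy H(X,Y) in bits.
1.6751 bits

H(X,Y) = -Σ_{x,y} P(x,y) log₂ P(x,y). Per-cell terms -P(x,y)·log₂P(x,y):
  X=0: 0.4138, 0.3018
  X=1: 0.4787, 0.4808
Sum of the 4 terms: H(X,Y) = 1.6751 bits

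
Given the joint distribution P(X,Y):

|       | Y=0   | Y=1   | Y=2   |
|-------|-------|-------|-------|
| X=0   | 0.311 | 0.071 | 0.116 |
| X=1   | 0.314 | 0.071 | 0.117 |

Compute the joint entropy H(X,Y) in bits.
2.3133 bits

H(X,Y) = -Σ_{x,y} P(x,y) log₂ P(x,y). Per-cell terms -P(x,y)·log₂P(x,y):
  X=0: 0.52404, 0.27094, 0.36051
  X=1: 0.52475, 0.27094, 0.36216
Sum of the 6 terms: H(X,Y) = 2.3133 bits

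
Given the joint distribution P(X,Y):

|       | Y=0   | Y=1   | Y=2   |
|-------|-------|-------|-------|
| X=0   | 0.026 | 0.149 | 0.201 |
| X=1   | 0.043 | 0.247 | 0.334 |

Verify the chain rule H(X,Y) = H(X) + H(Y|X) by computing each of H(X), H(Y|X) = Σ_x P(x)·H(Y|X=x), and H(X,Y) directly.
H(X) = 0.9552 bits, H(Y|X) = 1.2782 bits, H(X,Y) = 2.2333 bits

Marginal of X (row sums):
  P(X=0) = 0.026 + 0.149 + 0.201 = 0.376
  P(X=1) = 0.043 + 0.247 + 0.334 = 0.624
H(X) = -[0.376·log₂(0.376) + 0.624·log₂(0.624)]
  = 0.53061 + 0.42456 = 0.9552 bits

H(Y|X) = Σ_x P(x)·H(Y|X=x):
  X=0: P(X=0) = 0.376, P(Y|X=0) = (13/188, 149/376, 201/376) → H(Y|X=0) = 1.27871
  X=1: P(X=1) = 0.624, P(Y|X=1) = (43/624, 19/48, 167/312) → H(Y|X=1) = 1.27782
H(Y|X) = 0.376·1.27871 + 0.624·1.27782 = 1.2782 bits

H(X,Y) = -Σ_{x,y} P(x,y) log₂ P(x,y). Per-cell terms -P(x,y)·log₂P(x,y):
  X=0: 0.13690, 0.40925, 0.46526
  X=1: 0.19520, 0.49830, 0.52841
Sum of the 6 terms: H(X,Y) = 2.2333 bits

Chain rule check:
  H(X) + H(Y|X) = 0.9552 + 1.2782 = 2.2334 bits
  H(X,Y) = 2.2333 bits
✓ Chain rule verified (Δ = 0.0001 is 4-dp rounding noise: each of the three values was rounded independently).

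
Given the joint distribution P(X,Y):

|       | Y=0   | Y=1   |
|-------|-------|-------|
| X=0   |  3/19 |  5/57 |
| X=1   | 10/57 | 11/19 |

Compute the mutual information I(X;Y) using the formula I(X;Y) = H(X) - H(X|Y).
0.0971 bits

I(X;Y) = H(X) - H(X|Y)

Marginal of X (row sums):
  P(X=0) = 3/19 + 5/57 = 14/57
  P(X=1) = 10/57 + 11/19 = 43/57
H(X) = -[(14/57)·log₂(14/57) + (43/57)·log₂(43/57)]
  = 0.4975 + 0.3068 = 0.8043 bits

Marginal of Y (column sums):
  P(Y=0) = 3/19 + 10/57 = 1/3
  P(Y=1) = 5/57 + 11/19 = 2/3
H(X|Y) = Σ_y P(y)·H(X|Y=y):
  Y=0: P(Y=0) = 1/3, P(X|Y=0) = (9/19, 10/19) → H(X|Y=0) = 0.9980
  Y=1: P(Y=1) = 2/3, P(X|Y=1) = (5/38, 33/38) → H(X|Y=1) = 0.5618
H(X|Y) = (1/3)·0.9980 + (2/3)·0.5618 = 0.7072 bits

I(X;Y) = H(X) - H(X|Y) = 0.8043 - 0.7072 = 0.0971 bits

Cross-check via I(X;Y) = H(X) + H(Y) - H(X,Y): computing H(Y) from the column sums and H(X,Y) from the 4 cells in the same way gives H(Y) = 0.9183 bits and H(X,Y) = 1.6255 bits, so
I(X;Y) = 0.8043 + 0.9183 - 1.6255 = 0.0971 bits ✓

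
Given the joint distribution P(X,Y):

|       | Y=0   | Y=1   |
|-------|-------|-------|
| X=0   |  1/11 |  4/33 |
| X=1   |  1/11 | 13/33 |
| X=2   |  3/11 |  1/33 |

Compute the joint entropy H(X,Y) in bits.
2.1915 bits

H(X,Y) = -Σ_{x,y} P(x,y) log₂ P(x,y). Per-cell terms -P(x,y)·log₂P(x,y):
  X=0: 0.3145, 0.3690
  X=1: 0.3145, 0.5294
  X=2: 0.5112, 0.1529
Sum of the 6 terms: H(X,Y) = 2.1915 bits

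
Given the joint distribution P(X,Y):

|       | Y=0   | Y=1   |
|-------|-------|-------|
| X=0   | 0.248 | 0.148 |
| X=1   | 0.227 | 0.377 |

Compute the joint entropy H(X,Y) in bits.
1.9230 bits

H(X,Y) = -Σ_{x,y} P(x,y) log₂ P(x,y). Per-cell terms -P(x,y)·log₂P(x,y):
  X=0: 0.4989, 0.4079
  X=1: 0.4856, 0.5306
Sum of the 4 terms: H(X,Y) = 1.9230 bits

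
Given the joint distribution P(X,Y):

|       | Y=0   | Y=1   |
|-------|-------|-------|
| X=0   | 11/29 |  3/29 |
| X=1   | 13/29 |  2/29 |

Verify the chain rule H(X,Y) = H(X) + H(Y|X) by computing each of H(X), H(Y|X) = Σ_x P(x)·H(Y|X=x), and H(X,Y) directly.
H(X) = 0.9991 bits, H(Y|X) = 0.6549 bits, H(X,Y) = 1.6540 bits

Marginal of X (row sums):
  P(X=0) = 11/29 + 3/29 = 14/29
  P(X=1) = 13/29 + 2/29 = 15/29
H(X) = -[(14/29)·log₂(14/29) + (15/29)·log₂(15/29)]
  = 0.50720 + 0.49194 = 0.9991 bits

H(Y|X) = Σ_x P(x)·H(Y|X=x):
  X=0: P(X=0) = 14/29, P(Y|X=0) = (11/14, 3/14) → H(Y|X=0) = 0.74960
  X=1: P(X=1) = 15/29, P(Y|X=1) = (13/15, 2/15) → H(Y|X=1) = 0.56651
H(Y|X) = (14/29)·0.74960 + (15/29)·0.56651 = 0.6549 bits

H(X,Y) = -Σ_{x,y} P(x,y) log₂ P(x,y). Per-cell terms -P(x,y)·log₂P(x,y):
  X=0: 0.53048, 0.33859
  X=1: 0.51890, 0.26607
Sum of the 4 terms: H(X,Y) = 1.6540 bits

Chain rule check:
  H(X) + H(Y|X) = 0.9991 + 0.6549 = 1.6540 bits
  H(X,Y) = 1.6540 bits
✓ Chain rule verified.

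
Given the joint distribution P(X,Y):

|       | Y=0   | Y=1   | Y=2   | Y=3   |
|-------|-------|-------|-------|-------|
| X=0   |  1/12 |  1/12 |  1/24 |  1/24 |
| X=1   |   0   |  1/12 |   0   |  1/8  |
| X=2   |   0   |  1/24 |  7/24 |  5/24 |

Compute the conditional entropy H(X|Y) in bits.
1.0051 bits

H(X|Y) = H(X,Y) - H(Y)

H(X,Y) = -Σ_{x,y} P(x,y) log₂ P(x,y). Per-cell terms -P(x,y)·log₂P(x,y):
  X=0: 0.29875, 0.29875, 0.19104, 0.19104
  X=1: 0.00000, 0.29875, 0.00000, 0.37500
  X=2: 0.00000, 0.19104, 0.51847, 0.47147
  (cells with P = 0 contribute 0)
Sum of the 12 terms: H(X,Y) = 2.8343 bits

Marginal of Y (column sums):
  P(Y=0) = 1/12 + 0 + 0 = 1/12
  P(Y=1) = 1/12 + 1/12 + 1/24 = 5/24
  P(Y=2) = 1/24 + 0 + 7/24 = 1/3
  P(Y=3) = 1/24 + 1/8 + 5/24 = 3/8
H(Y) = -[(1/12)·log₂(1/12) + (5/24)·log₂(5/24) + (1/3)·log₂(1/3) + (3/8)·log₂(3/8)]
  = 0.29875 + 0.47147 + 0.52832 + 0.53064 = 1.8292 bits

H(X|Y) = H(X,Y) - H(Y) = 2.8343 - 1.8292 = 1.0051 bits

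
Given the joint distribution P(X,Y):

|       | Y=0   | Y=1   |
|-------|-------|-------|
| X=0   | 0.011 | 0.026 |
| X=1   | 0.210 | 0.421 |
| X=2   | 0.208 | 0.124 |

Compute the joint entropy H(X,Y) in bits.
2.0514 bits

H(X,Y) = -Σ_{x,y} P(x,y) log₂ P(x,y). Per-cell terms -P(x,y)·log₂P(x,y):
  X=0: 0.0716, 0.1369
  X=1: 0.4728, 0.5255
  X=2: 0.4712, 0.3734
Sum of the 6 terms: H(X,Y) = 2.0514 bits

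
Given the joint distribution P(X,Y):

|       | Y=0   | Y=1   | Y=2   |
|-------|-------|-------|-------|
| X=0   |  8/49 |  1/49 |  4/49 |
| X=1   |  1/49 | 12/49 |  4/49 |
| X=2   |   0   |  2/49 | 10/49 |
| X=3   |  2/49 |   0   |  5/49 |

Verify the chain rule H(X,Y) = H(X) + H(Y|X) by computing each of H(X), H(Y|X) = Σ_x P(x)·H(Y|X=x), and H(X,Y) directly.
H(X) = 1.9359 bits, H(Y|X) = 0.9881 bits, H(X,Y) = 2.9239 bits

Marginal of X (row sums):
  P(X=0) = 8/49 + 1/49 + 4/49 = 13/49
  P(X=1) = 1/49 + 12/49 + 4/49 = 17/49
  P(X=2) = 0 + 2/49 + 10/49 = 12/49
  P(X=3) = 2/49 + 0 + 5/49 = 1/7
H(X) = -[(13/49)·log₂(13/49) + (17/49)·log₂(17/49) + (12/49)·log₂(12/49) + (1/7)·log₂(1/7)]
  = 0.50787 + 0.52986 + 0.49708 + 0.40105 = 1.9359 bits

H(Y|X) = Σ_x P(x)·H(Y|X=x):
  X=0: P(X=0) = 13/49, P(Y|X=0) = (8/13, 1/13, 4/13) → H(Y|X=0) = 1.23890
  X=1: P(X=1) = 17/49, P(Y|X=1) = (1/17, 12/17, 4/17) → H(Y|X=1) = 1.08631
  X=2: P(X=2) = 12/49, P(Y|X=2) = (0, 1/6, 5/6) → H(Y|X=2) = 0.65002
  X=3: P(X=3) = 1/7, P(Y|X=3) = (2/7, 0, 5/7) → H(Y|X=3) = 0.86312
H(Y|X) = (13/49)·1.23890 + (17/49)·1.08631 + (12/49)·0.65002 + (1/7)·0.86312 = 0.9881 bits

H(X,Y) = -Σ_{x,y} P(x,y) log₂ P(x,y). Per-cell terms -P(x,y)·log₂P(x,y):
  X=0: 0.42689, 0.11459, 0.29508
  X=1: 0.11459, 0.49708, 0.29508
  X=2: 0.00000, 0.18836, 0.46791
  X=3: 0.18836, 0.00000, 0.33600
  (cells with P = 0 contribute 0)
Sum of the 12 terms: H(X,Y) = 2.9239 bits

Chain rule check:
  H(X) + H(Y|X) = 1.9359 + 0.9881 = 2.9240 bits
  H(X,Y) = 2.9239 bits
✓ Chain rule verified (Δ = 0.0001 is 4-dp rounding noise: each of the three values was rounded independently).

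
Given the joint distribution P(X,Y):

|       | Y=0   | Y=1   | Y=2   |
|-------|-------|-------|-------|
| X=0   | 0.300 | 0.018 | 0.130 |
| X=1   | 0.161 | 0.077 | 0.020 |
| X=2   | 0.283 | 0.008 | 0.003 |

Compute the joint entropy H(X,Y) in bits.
2.4262 bits

H(X,Y) = -Σ_{x,y} P(x,y) log₂ P(x,y). Per-cell terms -P(x,y)·log₂P(x,y):
  X=0: 0.52109, 0.10433, 0.38264
  X=1: 0.42421, 0.28482, 0.11288
  X=2: 0.51538, 0.05573, 0.02514
Sum of the 9 terms: H(X,Y) = 2.4262 bits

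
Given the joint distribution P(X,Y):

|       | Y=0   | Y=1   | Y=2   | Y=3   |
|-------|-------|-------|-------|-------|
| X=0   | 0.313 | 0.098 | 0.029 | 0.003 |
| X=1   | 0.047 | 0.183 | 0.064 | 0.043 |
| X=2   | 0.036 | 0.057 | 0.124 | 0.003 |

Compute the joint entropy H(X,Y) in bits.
2.9377 bits

H(X,Y) = -Σ_{x,y} P(x,y) log₂ P(x,y). Per-cell terms -P(x,y)·log₂P(x,y):
  X=0: 0.52451, 0.32841, 0.14813, 0.02514
  X=1: 0.20733, 0.44837, 0.25381, 0.19520
  X=2: 0.17265, 0.23557, 0.37344, 0.02514
Sum of the 12 terms: H(X,Y) = 2.9377 bits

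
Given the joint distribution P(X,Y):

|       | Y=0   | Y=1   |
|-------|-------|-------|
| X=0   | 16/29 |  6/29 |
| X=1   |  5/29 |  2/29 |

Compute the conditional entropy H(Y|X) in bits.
0.8496 bits

H(Y|X) = H(X,Y) - H(X)

H(X,Y) = -Σ_{x,y} P(x,y) log₂ P(x,y). Per-cell terms -P(x,y)·log₂P(x,y):
  X=0: 0.47337, 0.47028
  X=1: 0.43725, 0.26607
Sum of the 4 terms: H(X,Y) = 1.64697 bits

Marginal of X (row sums):
  P(X=0) = 16/29 + 6/29 = 22/29
  P(X=1) = 5/29 + 2/29 = 7/29
H(X) = -[(22/29)·log₂(22/29) + (7/29)·log₂(7/29)]
  = 0.30235 + 0.49498 = 0.79733 bits

H(Y|X) = H(X,Y) - H(X) = 1.64697 - 0.79733 = 0.8496 bits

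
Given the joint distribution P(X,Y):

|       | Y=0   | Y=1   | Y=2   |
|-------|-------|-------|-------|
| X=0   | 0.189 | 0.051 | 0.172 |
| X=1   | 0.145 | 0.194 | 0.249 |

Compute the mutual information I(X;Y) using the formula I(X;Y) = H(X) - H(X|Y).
0.0561 bits

I(X;Y) = H(X) - H(X|Y)

Marginal of X (row sums):
  P(X=0) = 0.189 + 0.051 + 0.172 = 0.412
  P(X=1) = 0.145 + 0.194 + 0.249 = 0.588
H(X) = -[0.412·log₂(0.412) + 0.588·log₂(0.588)]
  = 0.52706 + 0.45047 = 0.9775 bits

Marginal of Y (column sums):
  P(Y=0) = 0.189 + 0.145 = 0.334
  P(Y=1) = 0.051 + 0.194 = 0.245
  P(Y=2) = 0.172 + 0.249 = 0.421
H(X|Y) = Σ_y P(y)·H(X|Y=y):
  Y=0: P(Y=0) = 0.334, P(X|Y=0) = (189/334, 145/334) → H(X|Y=0) = 0.98744
  Y=1: P(Y=1) = 0.245, P(X|Y=1) = (51/245, 194/245) → H(X|Y=1) = 0.73796
  Y=2: P(Y=2) = 0.421, P(X|Y=2) = (172/421, 249/421) → H(X|Y=2) = 0.97573
H(X|Y) = 0.334·0.98744 + 0.245·0.73796 + 0.421·0.97573 = 0.9214 bits

I(X;Y) = H(X) - H(X|Y) = 0.9775 - 0.9214 = 0.0561 bits

Cross-check via I(X;Y) = H(X) + H(Y) - H(X,Y): computing H(Y) from the column sums and H(X,Y) from the 6 cells in the same way gives H(Y) = 1.5510 bits and H(X,Y) = 2.4724 bits, so
I(X;Y) = 0.9775 + 1.5510 - 2.4724 = 0.0561 bits ✓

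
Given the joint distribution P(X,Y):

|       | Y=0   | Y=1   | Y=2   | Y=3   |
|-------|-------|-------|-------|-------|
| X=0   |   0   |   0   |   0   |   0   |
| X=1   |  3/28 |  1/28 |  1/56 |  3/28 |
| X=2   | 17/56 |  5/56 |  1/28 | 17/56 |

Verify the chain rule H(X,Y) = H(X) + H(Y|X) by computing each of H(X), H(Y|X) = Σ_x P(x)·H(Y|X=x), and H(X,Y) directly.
H(X) = 0.8384 bits, H(Y|X) = 1.6546 bits, H(X,Y) = 2.4930 bits

Marginal of X (row sums):
  P(X=0) = 0 + 0 + 0 + 0 = 0
  P(X=1) = 3/28 + 1/28 + 1/56 + 3/28 = 15/56
  P(X=2) = 17/56 + 5/56 + 1/28 + 17/56 = 41/56
H(X) = -[(15/56)·log₂(15/56) + (41/56)·log₂(41/56)]   (outcomes with P = 0 contribute 0)
  = 0.50905 + 0.32932 = 0.8384 bits

H(Y|X) = Σ_x P(x)·H(Y|X=x):
  X=0: P(X=0) = 0 → contributes 0
  X=1: P(X=1) = 15/56, P(Y|X=1) = (2/5, 2/15, 1/15, 2/5) → H(Y|X=1) = 1.70559
  X=2: P(X=2) = 41/56, P(Y|X=2) = (17/41, 5/41, 2/41, 17/41) → H(Y|X=2) = 1.63601
H(Y|X) = (15/56)·1.70559 + (41/56)·1.63601 = 1.6546 bits

H(X,Y) = -Σ_{x,y} P(x,y) log₂ P(x,y). Per-cell terms -P(x,y)·log₂P(x,y):
  X=0: 0.00000, 0.00000, 0.00000, 0.00000
  X=1: 0.34526, 0.17169, 0.10370, 0.34526
  X=2: 0.52211, 0.31120, 0.17169, 0.52211
  (cells with P = 0 contribute 0)
Sum of the 12 terms: H(X,Y) = 2.4930 bits

Chain rule check:
  H(X) + H(Y|X) = 0.8384 + 1.6546 = 2.4930 bits
  H(X,Y) = 2.4930 bits
✓ Chain rule verified.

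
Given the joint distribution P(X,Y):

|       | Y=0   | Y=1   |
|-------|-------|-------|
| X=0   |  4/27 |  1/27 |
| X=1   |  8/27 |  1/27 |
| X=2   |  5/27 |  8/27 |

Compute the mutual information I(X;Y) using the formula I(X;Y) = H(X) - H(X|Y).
0.1867 bits

I(X;Y) = H(X) - H(X|Y)

Marginal of X (row sums):
  P(X=0) = 4/27 + 1/27 = 5/27
  P(X=1) = 8/27 + 1/27 = 1/3
  P(X=2) = 5/27 + 8/27 = 13/27
H(X) = -[(5/27)·log₂(5/27) + (1/3)·log₂(1/3) + (13/27)·log₂(13/27)]
  = 0.45055 + 0.52832 + 0.50770 = 1.48657 bits

Marginal of Y (column sums):
  P(Y=0) = 4/27 + 8/27 + 5/27 = 17/27
  P(Y=1) = 1/27 + 1/27 + 8/27 = 10/27
H(X|Y) = Σ_y P(y)·H(X|Y=y):
  Y=0: P(Y=0) = 17/27, P(X|Y=0) = (4/17, 8/17, 5/17) → H(X|Y=0) = 1.52219
  Y=1: P(Y=1) = 10/27, P(X|Y=1) = (1/10, 1/10, 4/5) → H(X|Y=1) = 0.92193
H(X|Y) = (17/27)·1.52219 + (10/27)·0.92193 = 1.29987 bits

I(X;Y) = H(X) - H(X|Y) = 1.48657 - 1.29987 = 0.1867 bits

Cross-check via I(X;Y) = H(X) + H(Y) - H(X,Y): computing H(Y) from the column sums and H(X,Y) from the 6 cells in the same way gives H(Y) = 0.95096 bits and H(X,Y) = 2.25083 bits, so
I(X;Y) = 1.48657 + 0.95096 - 2.25083 = 0.1867 bits ✓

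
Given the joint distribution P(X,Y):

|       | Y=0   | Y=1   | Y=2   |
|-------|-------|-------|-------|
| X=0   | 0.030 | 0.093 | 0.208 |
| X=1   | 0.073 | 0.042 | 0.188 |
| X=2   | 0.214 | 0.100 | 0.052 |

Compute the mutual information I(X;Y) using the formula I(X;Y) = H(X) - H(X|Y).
0.2234 bits

I(X;Y) = H(X) - H(X|Y)

Marginal of X (row sums):
  P(X=0) = 0.030 + 0.093 + 0.208 = 0.331
  P(X=1) = 0.073 + 0.042 + 0.188 = 0.303
  P(X=2) = 0.214 + 0.100 + 0.052 = 0.366
H(X) = -[0.331·log₂(0.331) + 0.303·log₂(0.303) + 0.366·log₂(0.366)]
  = 0.5280 + 0.5220 + 0.5307 = 1.5807 bits

Marginal of Y (column sums):
  P(Y=0) = 0.030 + 0.073 + 0.214 = 0.317
  P(Y=1) = 0.093 + 0.042 + 0.100 = 0.235
  P(Y=2) = 0.208 + 0.188 + 0.052 = 0.448
H(X|Y) = Σ_y P(y)·H(X|Y=y):
  Y=0: P(Y=0) = 0.317, P(X|Y=0) = (30/317, 73/317, 214/317) → H(X|Y=0) = 1.1924
  Y=1: P(Y=1) = 0.235, P(X|Y=1) = (93/235, 42/235, 20/47) → H(X|Y=1) = 1.4978
  Y=2: P(Y=2) = 0.448, P(X|Y=2) = (13/28, 47/112, 13/112) → H(X|Y=2) = 1.4003
H(X|Y) = 0.317·1.1924 + 0.235·1.4978 + 0.448·1.4003 = 1.3573 bits

I(X;Y) = H(X) - H(X|Y) = 1.5807 - 1.3573 = 0.2234 bits

Cross-check via I(X;Y) = H(X) + H(Y) - H(X,Y): computing H(Y) from the column sums and H(X,Y) from the 9 cells in the same way gives H(Y) = 1.5354 bits and H(X,Y) = 2.8927 bits, so
I(X;Y) = 1.5807 + 1.5354 - 2.8927 = 0.2234 bits ✓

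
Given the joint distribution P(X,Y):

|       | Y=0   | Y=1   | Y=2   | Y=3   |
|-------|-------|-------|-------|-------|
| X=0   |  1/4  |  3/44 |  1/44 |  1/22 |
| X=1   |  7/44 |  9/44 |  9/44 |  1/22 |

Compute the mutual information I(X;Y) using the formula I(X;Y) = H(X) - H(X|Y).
0.1493 bits

I(X;Y) = H(X) - H(X|Y)

Marginal of X (row sums):
  P(X=0) = 1/4 + 3/44 + 1/44 + 1/22 = 17/44
  P(X=1) = 7/44 + 9/44 + 9/44 + 1/22 = 27/44
H(X) = -[(17/44)·log₂(17/44) + (27/44)·log₂(27/44)]
  = 0.530079 + 0.432334 = 0.962413 bits

Marginal of Y (column sums):
  P(Y=0) = 1/4 + 7/44 = 9/22
  P(Y=1) = 3/44 + 9/44 = 3/11
  P(Y=2) = 1/44 + 9/44 = 5/22
  P(Y=3) = 1/22 + 1/22 = 1/11
H(X|Y) = Σ_y P(y)·H(X|Y=y):
  Y=0: P(Y=0) = 9/22, P(X|Y=0) = (11/18, 7/18) → H(X|Y=0) = 0.964079
  Y=1: P(Y=1) = 3/11, P(X|Y=1) = (1/4, 3/4) → H(X|Y=1) = 0.811278
  Y=2: P(Y=2) = 5/22, P(X|Y=2) = (1/10, 9/10) → H(X|Y=2) = 0.468996
  Y=3: P(Y=3) = 1/11, P(X|Y=3) = (1/2, 1/2) → H(X|Y=3) = 1.000000
H(X|Y) = (9/22)·0.964079 + (3/11)·0.811278 + (5/22)·0.468996 + (1/11)·1.000000 = 0.813153 bits

I(X;Y) = H(X) - H(X|Y) = 0.962413 - 0.813153 = 0.1493 bits

Cross-check via I(X;Y) = H(X) + H(Y) - H(X,Y): computing H(Y) from the column sums and H(X,Y) from the 8 cells in the same way gives H(Y) = 1.839034 bits and H(X,Y) = 2.652187 bits, so
I(X;Y) = 0.962413 + 1.839034 - 2.652187 = 0.1493 bits ✓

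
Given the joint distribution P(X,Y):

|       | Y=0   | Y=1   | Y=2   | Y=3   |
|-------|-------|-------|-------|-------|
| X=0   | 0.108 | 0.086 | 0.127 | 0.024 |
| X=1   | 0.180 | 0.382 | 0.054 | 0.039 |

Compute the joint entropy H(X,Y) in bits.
2.5440 bits

H(X,Y) = -Σ_{x,y} P(x,y) log₂ P(x,y). Per-cell terms -P(x,y)·log₂P(x,y):
  X=0: 0.3468, 0.3044, 0.3781, 0.1291
  X=1: 0.4453, 0.5304, 0.2274, 0.1825
Sum of the 8 terms: H(X,Y) = 2.5440 bits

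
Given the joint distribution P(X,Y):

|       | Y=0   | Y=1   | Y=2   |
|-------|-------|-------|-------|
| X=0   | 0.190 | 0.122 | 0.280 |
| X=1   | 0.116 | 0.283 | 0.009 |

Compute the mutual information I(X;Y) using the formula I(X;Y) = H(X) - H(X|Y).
0.2671 bits

I(X;Y) = H(X) - H(X|Y)

Marginal of X (row sums):
  P(X=0) = 0.190 + 0.122 + 0.280 = 0.592
  P(X=1) = 0.116 + 0.283 + 0.009 = 0.408
H(X) = -[0.592·log₂(0.592) + 0.408·log₂(0.408)]
  = 0.44775 + 0.52769 = 0.97544 bits

Marginal of Y (column sums):
  P(Y=0) = 0.190 + 0.116 = 0.306
  P(Y=1) = 0.122 + 0.283 = 0.405
  P(Y=2) = 0.280 + 0.009 = 0.289
H(X|Y) = Σ_y P(y)·H(X|Y=y):
  Y=0: P(Y=0) = 0.306, P(X|Y=0) = (95/153, 58/153) → H(X|Y=0) = 0.95739
  Y=1: P(Y=1) = 0.405, P(X|Y=1) = (122/405, 283/405) → H(X|Y=1) = 0.88279
  Y=2: P(Y=2) = 0.289, P(X|Y=2) = (280/289, 9/289) → H(X|Y=2) = 0.20009
H(X|Y) = 0.306·0.95739 + 0.405·0.88279 + 0.289·0.20009 = 0.70832 bits

I(X;Y) = H(X) - H(X|Y) = 0.97544 - 0.70832 = 0.2671 bits

Cross-check via I(X;Y) = H(X) + H(Y) - H(X,Y): computing H(Y) from the column sums and H(X,Y) from the 6 cells in the same way gives H(Y) = 1.56845 bits and H(X,Y) = 2.27677 bits, so
I(X;Y) = 0.97544 + 1.56845 - 2.27677 = 0.2671 bits ✓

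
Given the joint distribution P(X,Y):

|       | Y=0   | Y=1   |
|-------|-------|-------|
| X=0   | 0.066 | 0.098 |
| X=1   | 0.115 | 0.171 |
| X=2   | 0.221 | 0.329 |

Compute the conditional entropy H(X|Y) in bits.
1.4186 bits

H(X|Y) = H(X,Y) - H(Y)

H(X,Y) = -Σ_{x,y} P(x,y) log₂ P(x,y). Per-cell terms -P(x,y)·log₂P(x,y):
  X=0: 0.2588, 0.3284
  X=1: 0.3588, 0.4357
  X=2: 0.4813, 0.5277
Sum of the 6 terms: H(X,Y) = 2.3907 bits

Marginal of Y (column sums):
  P(Y=0) = 0.066 + 0.115 + 0.221 = 0.402
  P(Y=1) = 0.098 + 0.171 + 0.329 = 0.598
H(Y) = -[0.402·log₂(0.402) + 0.598·log₂(0.598)]
  = 0.5285 + 0.4436 = 0.9721 bits

H(X|Y) = H(X,Y) - H(Y) = 2.3907 - 0.9721 = 1.4186 bits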